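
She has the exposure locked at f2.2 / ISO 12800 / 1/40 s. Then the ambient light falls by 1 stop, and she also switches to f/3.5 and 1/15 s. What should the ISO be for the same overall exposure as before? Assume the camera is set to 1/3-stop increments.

Scene light: 1 stop darker.
Aperture: f/2.2 → f/2.5 → f/2.8 → f/3.2 → f/3.5 — 1 1/3 stops smaller aperture (darker).
Shutter speed: 1/40 → 1/30 → 1/25 → 1/20 → 1/15 — 1 1/3 stops slower (brighter).
Net so far: 1 stop darker. ISO: 12800 → 16000 → 20000 → 25600.

ISO 25600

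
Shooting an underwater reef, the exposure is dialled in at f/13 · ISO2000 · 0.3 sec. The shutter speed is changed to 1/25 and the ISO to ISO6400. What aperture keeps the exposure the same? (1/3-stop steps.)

f/8

Shutter speed: 0.3 → 1/4 → 1/5 → 1/6 → 1/8 → 1/10 → 1/13 → 1/15 → 1/20 → 1/25 — 3 stops faster (darker).
ISO: 2000 → 2500 → 3200 → 4000 → 5000 → 6400 — 1 2/3 stops raised (brighter).
Net change so far: 1 1/3 stops darker. Offset with the aperture: f/13 → f/11 → f/10 → f/9 → f/8.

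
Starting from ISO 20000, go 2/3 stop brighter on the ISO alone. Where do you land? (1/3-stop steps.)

ISO: 20000 → 25600 → 32000 — 2/3 stop raised (brighter).

ISO 32000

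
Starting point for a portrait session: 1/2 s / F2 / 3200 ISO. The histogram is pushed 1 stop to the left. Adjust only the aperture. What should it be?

Underexposed by 1 stop → need 1 stop brighter.
Aperture: f/2 → f/1.4.

f/1.4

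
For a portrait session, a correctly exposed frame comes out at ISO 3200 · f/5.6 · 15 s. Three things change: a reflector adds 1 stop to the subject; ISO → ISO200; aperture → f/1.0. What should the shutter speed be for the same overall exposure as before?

4 s

Scene light: 1 stop brighter.
ISO: 3200 → 1600 → 800 → 400 → 200 — 4 stops lower (darker).
Aperture: f/5.6 → f/4 → f/2.8 → f/2 → f/1.4 → f/1.0 — 5 stops larger aperture (brighter).
Net so far: 2 stops brighter. Shutter speed: 15 → 8 → 4.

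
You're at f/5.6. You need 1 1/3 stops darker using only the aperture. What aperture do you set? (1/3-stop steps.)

Aperture: f/5.6 → f/6.3 → f/7.1 → f/8 → f/9 — 1 1/3 stops stopped down (darker).

f/9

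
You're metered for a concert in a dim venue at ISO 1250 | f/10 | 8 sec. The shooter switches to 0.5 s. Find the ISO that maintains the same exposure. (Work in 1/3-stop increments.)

Shutter speed: 8 → 6 → 5 → 4 → 3.2 → 2.5 → 2 → 1.6 → 1.3 → 1 → 0.8 → 0.6 → 0.5 — 4 stops faster (darker).
Need 4 stops brighter from the ISO: 1250 → 1600 → 2000 → 2500 → 3200 → 4000 → 5000 → 6400 → 8000 → 10000 → 12800 → 16000 → 20000.

ISO 20000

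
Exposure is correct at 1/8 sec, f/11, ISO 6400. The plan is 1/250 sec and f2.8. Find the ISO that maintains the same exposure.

Shutter speed: 1/8 → 1/15 → 1/30 → 1/60 → 1/125 → 1/250 — 5 stops shorter (darker).
Aperture: f/11 → f/8 → f/5.6 → f/4 → f/2.8 — 4 stops wider (brighter).
Net change so far: 1 stop darker. Offset with the ISO: 6400 → 12800.

ISO 12800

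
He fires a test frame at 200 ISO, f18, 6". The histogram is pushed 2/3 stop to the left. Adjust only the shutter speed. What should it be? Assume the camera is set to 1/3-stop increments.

Underexposed by 2/3 stop → need 2/3 stop brighter.
Shutter speed: 6 → 8 → 10.

10 s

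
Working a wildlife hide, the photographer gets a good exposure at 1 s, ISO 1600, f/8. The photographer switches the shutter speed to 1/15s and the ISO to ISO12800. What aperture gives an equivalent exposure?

Shutter speed: 1 → 1/2 → 1/4 → 1/8 → 1/15 — 4 stops shorter (darker).
ISO: 1600 → 3200 → 6400 → 12800 — 3 stops higher (brighter).
Net change so far: 1 stop darker. Offset with the aperture: f/8 → f/5.6.

f/5.6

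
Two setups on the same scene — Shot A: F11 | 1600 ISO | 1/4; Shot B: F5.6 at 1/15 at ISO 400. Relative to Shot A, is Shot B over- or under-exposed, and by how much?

Aperture: f/11 → f/8 → f/5.6 — 2 stops larger aperture (brighter).
Shutter speed: 1/4 → 1/8 → 1/15 — 2 stops shorter (darker).
ISO: 1600 → 800 → 400 — 2 stops lower (darker).
Net: +2 −2 −2 = −2 stops.

2 stops darker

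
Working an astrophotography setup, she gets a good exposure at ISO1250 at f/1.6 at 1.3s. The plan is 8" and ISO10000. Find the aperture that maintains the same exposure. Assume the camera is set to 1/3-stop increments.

Shutter speed: 1.3 → 1.6 → 2 → 2.5 → 3.2 → 4 → 5 → 6 → 8 — 2 2/3 stops slower (brighter).
ISO: 1250 → 1600 → 2000 → 2500 → 3200 → 4000 → 5000 → 6400 → 8000 → 10000 — 3 stops higher (brighter).
Net change so far: 5 2/3 stops brighter. Offset with the aperture: f/1.6 → f/1.8 → f/2 → f/2.2 → f/2.5 → f/2.8 → f/3.2 → f/3.5 → f/4 → f/4.5 → f/5 → f/5.6 → f/6.3 → f/7.1 → f/8 → f/9 → f/10 → f/11.

f/11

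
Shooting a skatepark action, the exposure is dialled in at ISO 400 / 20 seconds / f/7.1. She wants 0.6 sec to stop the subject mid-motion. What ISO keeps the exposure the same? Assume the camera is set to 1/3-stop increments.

Shutter speed: 20 → 15 → 13 → 10 → 8 → 6 → 5 → 4 → 3.2 → 2.5 → 2 → 1.6 → 1.3 → 1 → 0.8 → 0.6 — 5 stops faster (darker).
Need 5 stops brighter from the ISO: 400 → 500 → 640 → 800 → 1000 → 1250 → 1600 → 2000 → 2500 → 3200 → 4000 → 5000 → 6400 → 8000 → 10000 → 12800.

ISO 12800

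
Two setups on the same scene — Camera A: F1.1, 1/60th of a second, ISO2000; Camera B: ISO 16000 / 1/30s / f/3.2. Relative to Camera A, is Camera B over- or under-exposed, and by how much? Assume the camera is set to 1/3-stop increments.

1 stop brighter

Aperture: f/1.1 → f/1.2 → f/1.4 → f/1.6 → f/1.8 → f/2 → f/2.2 → f/2.5 → f/2.8 → f/3.2 — 3 stops stopped down (darker).
Shutter speed: 1/60 → 1/50 → 1/40 → 1/30 — 1 stop slower (brighter).
ISO: 2000 → 2500 → 3200 → 4000 → 5000 → 6400 → 8000 → 10000 → 12800 → 16000 — 3 stops raised (brighter).
Net: −3 +1 +3 = +1 stop.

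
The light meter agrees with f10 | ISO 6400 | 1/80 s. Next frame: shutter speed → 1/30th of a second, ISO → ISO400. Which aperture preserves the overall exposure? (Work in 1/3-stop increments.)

f/4

Shutter speed: 1/80 → 1/60 → 1/50 → 1/40 → 1/30 — 1 1/3 stops longer (brighter).
ISO: 6400 → 5000 → 4000 → 3200 → 2500 → 2000 → 1600 → 1250 → 1000 → 800 → 640 → 500 → 400 — 4 stops lower (darker).
Net change so far: 2 2/3 stops darker. Offset with the aperture: f/10 → f/9 → f/8 → f/7.1 → f/6.3 → f/5.6 → f/5 → f/4.5 → f/4.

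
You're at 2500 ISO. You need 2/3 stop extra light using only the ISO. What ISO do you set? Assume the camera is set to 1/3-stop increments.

ISO: 2500 → 3200 → 4000 — 2/3 stop higher (brighter).

ISO 4000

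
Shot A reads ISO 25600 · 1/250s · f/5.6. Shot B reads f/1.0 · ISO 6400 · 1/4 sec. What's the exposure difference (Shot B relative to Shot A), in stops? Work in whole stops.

9 stops brighter

Aperture: f/5.6 → f/4 → f/2.8 → f/2 → f/1.4 → f/1.0 — 5 stops opened up (brighter).
Shutter speed: 1/250 → 1/125 → 1/60 → 1/30 → 1/15 → 1/8 → 1/4 — 6 stops slower (brighter).
ISO: 25600 → 12800 → 6400 — 2 stops dropped (darker).
Net: +5 +6 −2 = +9 stops.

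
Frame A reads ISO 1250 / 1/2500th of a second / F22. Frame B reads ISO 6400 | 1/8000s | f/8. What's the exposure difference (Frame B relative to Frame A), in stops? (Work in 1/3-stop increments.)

3 2/3 stops brighter

Aperture: f/22 → f/20 → f/18 → f/16 → f/14 → f/13 → f/11 → f/10 → f/9 → f/8 — 3 stops wider (brighter).
Shutter speed: 1/2500 → 1/3200 → 1/4000 → 1/5000 → 1/6400 → 1/8000 — 1 2/3 stops faster (darker).
ISO: 1250 → 1600 → 2000 → 2500 → 3200 → 4000 → 5000 → 6400 — 2 1/3 stops higher (brighter).
Net: +3 −1 2/3 +2 1/3 = +3 2/3 stops.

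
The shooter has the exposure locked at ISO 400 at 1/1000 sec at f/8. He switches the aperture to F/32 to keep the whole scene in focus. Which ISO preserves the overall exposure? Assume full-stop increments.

Aperture: f/8 → f/11 → f/16 → f/22 → f/32 — 4 stops narrower (darker).
Need 4 stops brighter from the ISO: 400 → 800 → 1600 → 3200 → 6400.

ISO 6400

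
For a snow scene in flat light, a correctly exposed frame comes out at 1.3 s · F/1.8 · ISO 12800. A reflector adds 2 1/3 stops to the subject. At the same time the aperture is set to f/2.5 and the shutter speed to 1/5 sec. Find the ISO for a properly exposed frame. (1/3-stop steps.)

ISO 32000

Scene light: 2 1/3 stops brighter.
Aperture: f/1.8 → f/2 → f/2.2 → f/2.5 — 1 stop smaller aperture (darker).
Shutter speed: 1.3 → 1 → 0.8 → 0.6 → 0.5 → 0.4 → 0.3 → 1/4 → 1/5 — 2 2/3 stops shorter (darker).
Net so far: 1 1/3 stops darker. ISO: 12800 → 16000 → 20000 → 25600 → 32000.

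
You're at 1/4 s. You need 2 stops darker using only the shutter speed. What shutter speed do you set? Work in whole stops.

1/15s

Shutter speed: 1/4 → 1/8 → 1/15 — 2 stops shorter (darker).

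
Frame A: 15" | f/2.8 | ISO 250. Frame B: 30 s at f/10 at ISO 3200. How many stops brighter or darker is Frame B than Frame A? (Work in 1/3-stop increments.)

1 stop brighter

Aperture: f/2.8 → f/3.2 → f/3.5 → f/4 → f/4.5 → f/5 → f/5.6 → f/6.3 → f/7.1 → f/8 → f/9 → f/10 — 3 2/3 stops stopped down (darker).
Shutter speed: 15 → 20 → 25 → 30 — 1 stop longer (brighter).
ISO: 250 → 320 → 400 → 500 → 640 → 800 → 1000 → 1250 → 1600 → 2000 → 2500 → 3200 — 3 2/3 stops higher (brighter).
Net: −3 2/3 +1 +3 2/3 = +1 stop.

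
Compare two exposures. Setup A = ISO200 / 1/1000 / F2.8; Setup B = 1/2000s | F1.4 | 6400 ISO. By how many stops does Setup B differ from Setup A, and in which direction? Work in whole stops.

Aperture: f/2.8 → f/2 → f/1.4 — 2 stops opened up (brighter).
Shutter speed: 1/1000 → 1/2000 — 1 stop faster (darker).
ISO: 200 → 400 → 800 → 1600 → 3200 → 6400 — 5 stops raised (brighter).
Net: +2 −1 +5 = +6 stops.

6 stops brighter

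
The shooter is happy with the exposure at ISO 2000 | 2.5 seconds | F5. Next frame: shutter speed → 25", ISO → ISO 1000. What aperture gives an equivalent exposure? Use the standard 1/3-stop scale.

Shutter speed: 2.5 → 3.2 → 4 → 5 → 6 → 8 → 10 → 13 → 15 → 20 → 25 — 3 1/3 stops slower (brighter).
ISO: 2000 → 1600 → 1250 → 1000 — 1 stop dropped (darker).
Net change so far: 2 1/3 stops brighter. Offset with the aperture: f/5 → f/5.6 → f/6.3 → f/7.1 → f/8 → f/9 → f/10 → f/11.

f/11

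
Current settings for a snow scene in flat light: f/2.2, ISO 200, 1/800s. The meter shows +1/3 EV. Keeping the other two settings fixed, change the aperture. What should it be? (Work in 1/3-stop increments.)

Overexposed by 1/3 stop → need 1/3 stop darker.
Aperture: f/2.2 → f/2.5.

f/2.5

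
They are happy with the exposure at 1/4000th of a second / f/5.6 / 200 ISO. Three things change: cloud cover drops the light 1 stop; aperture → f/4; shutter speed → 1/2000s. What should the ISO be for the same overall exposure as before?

ISO 100

Scene light: 1 stop darker.
Aperture: f/5.6 → f/4 — 1 stop wider (brighter).
Shutter speed: 1/4000 → 1/2000 — 1 stop slower (brighter).
Net so far: 1 stop brighter. ISO: 200 → 100.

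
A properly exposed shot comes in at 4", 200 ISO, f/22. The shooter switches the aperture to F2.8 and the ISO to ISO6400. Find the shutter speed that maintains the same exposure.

1/500s

Aperture: f/22 → f/16 → f/11 → f/8 → f/5.6 → f/4 → f/2.8 — 6 stops opened up (brighter).
ISO: 200 → 400 → 800 → 1600 → 3200 → 6400 — 5 stops higher (brighter).
Net change so far: 11 stops brighter. Offset with the shutter speed: 4 → 2 → 1 → 1/2 → 1/4 → 1/8 → 1/15 → 1/30 → 1/60 → 1/125 → 1/250 → 1/500.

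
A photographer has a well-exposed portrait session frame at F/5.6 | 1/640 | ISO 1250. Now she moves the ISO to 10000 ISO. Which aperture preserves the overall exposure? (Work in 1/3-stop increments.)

f/16

ISO: 1250 → 1600 → 2000 → 2500 → 3200 → 4000 → 5000 → 6400 → 8000 → 10000 — 3 stops raised (brighter).
Need 3 stops darker from the aperture: f/5.6 → f/6.3 → f/7.1 → f/8 → f/9 → f/10 → f/11 → f/13 → f/14 → f/16.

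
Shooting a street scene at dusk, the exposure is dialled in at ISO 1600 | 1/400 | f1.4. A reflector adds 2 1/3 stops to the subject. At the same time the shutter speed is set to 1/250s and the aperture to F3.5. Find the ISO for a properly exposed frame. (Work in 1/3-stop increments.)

Scene light: 2 1/3 stops brighter.
Shutter speed: 1/400 → 1/320 → 1/250 — 2/3 stop slower (brighter).
Aperture: f/1.4 → f/1.6 → f/1.8 → f/2 → f/2.2 → f/2.5 → f/2.8 → f/3.2 → f/3.5 — 2 2/3 stops narrower (darker).
Net so far: 1/3 stop brighter. ISO: 1600 → 1250.

ISO 1250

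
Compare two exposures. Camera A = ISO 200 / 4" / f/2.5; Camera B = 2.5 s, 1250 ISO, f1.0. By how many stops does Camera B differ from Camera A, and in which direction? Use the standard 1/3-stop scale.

4 2/3 stops brighter

Aperture: f/2.5 → f/2.2 → f/2 → f/1.8 → f/1.6 → f/1.4 → f/1.2 → f/1.1 → f/1.0 — 2 2/3 stops opened up (brighter).
Shutter speed: 4 → 3.2 → 2.5 — 2/3 stop shorter (darker).
ISO: 200 → 250 → 320 → 400 → 500 → 640 → 800 → 1000 → 1250 — 2 2/3 stops raised (brighter).
Net: +2 2/3 −2/3 +2 2/3 = +4 2/3 stops.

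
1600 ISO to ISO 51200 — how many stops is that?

5 stops

1600 → 3200 → 6400 → 12800 → 25600 → 51200 — count the steps: 5 stops.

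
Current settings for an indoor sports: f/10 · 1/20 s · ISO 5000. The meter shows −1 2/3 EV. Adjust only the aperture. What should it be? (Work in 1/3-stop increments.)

Underexposed by 1 2/3 stops → need 1 2/3 stops brighter.
Aperture: f/10 → f/9 → f/8 → f/7.1 → f/6.3 → f/5.6.

f/5.6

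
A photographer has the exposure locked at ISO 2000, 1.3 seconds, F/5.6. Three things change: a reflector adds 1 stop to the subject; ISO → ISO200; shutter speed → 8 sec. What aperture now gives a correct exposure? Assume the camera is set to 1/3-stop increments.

Scene light: 1 stop brighter.
ISO: 2000 → 1600 → 1250 → 1000 → 800 → 640 → 500 → 400 → 320 → 250 → 200 — 3 1/3 stops lower (darker).
Shutter speed: 1.3 → 1.6 → 2 → 2.5 → 3.2 → 4 → 5 → 6 → 8 — 2 2/3 stops longer (brighter).
Net so far: 1/3 stop brighter. Aperture: f/5.6 → f/6.3.

f/6.3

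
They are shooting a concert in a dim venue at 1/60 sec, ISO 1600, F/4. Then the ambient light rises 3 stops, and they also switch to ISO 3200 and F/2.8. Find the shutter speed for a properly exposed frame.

Scene light: 3 stops brighter.
ISO: 1600 → 3200 — 1 stop higher (brighter).
Aperture: f/4 → f/2.8 — 1 stop larger aperture (brighter).
Net so far: 5 stops brighter. Shutter speed: 1/60 → 1/125 → 1/250 → 1/500 → 1/1000 → 1/2000.

1/2000s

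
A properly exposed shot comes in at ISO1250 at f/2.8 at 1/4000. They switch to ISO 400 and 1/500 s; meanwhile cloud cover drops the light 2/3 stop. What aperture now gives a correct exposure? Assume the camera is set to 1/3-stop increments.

Scene light: 2/3 stop darker.
ISO: 1250 → 1000 → 800 → 640 → 500 → 400 — 1 2/3 stops lower (darker).
Shutter speed: 1/4000 → 1/3200 → 1/2500 → 1/2000 → 1/1600 → 1/1250 → 1/1000 → 1/800 → 1/640 → 1/500 — 3 stops slower (brighter).
Net so far: 2/3 stop brighter. Aperture: f/2.8 → f/3.2 → f/3.5.

f/3.5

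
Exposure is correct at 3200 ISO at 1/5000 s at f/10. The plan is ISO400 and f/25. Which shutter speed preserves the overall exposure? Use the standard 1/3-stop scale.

ISO: 3200 → 2500 → 2000 → 1600 → 1250 → 1000 → 800 → 640 → 500 → 400 — 3 stops dropped (darker).
Aperture: f/10 → f/11 → f/13 → f/14 → f/16 → f/18 → f/20 → f/22 → f/25 — 2 2/3 stops stopped down (darker).
Net change so far: 5 2/3 stops darker. Offset with the shutter speed: 1/5000 → 1/4000 → 1/3200 → 1/2500 → 1/2000 → 1/1600 → 1/1250 → 1/1000 → 1/800 → 1/640 → 1/500 → 1/400 → 1/320 → 1/250 → 1/200 → 1/160 → 1/125 → 1/100.

1/100s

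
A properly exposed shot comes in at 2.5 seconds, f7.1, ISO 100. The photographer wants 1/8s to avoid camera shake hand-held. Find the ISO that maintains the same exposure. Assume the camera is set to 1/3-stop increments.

Shutter speed: 2.5 → 2 → 1.6 → 1.3 → 1 → 0.8 → 0.6 → 0.5 → 0.4 → 0.3 → 1/4 → 1/5 → 1/6 → 1/8 — 4 1/3 stops shorter (darker).
Need 4 1/3 stops brighter from the ISO: 100 → 125 → 160 → 200 → 250 → 320 → 400 → 500 → 640 → 800 → 1000 → 1250 → 1600 → 2000.

ISO 2000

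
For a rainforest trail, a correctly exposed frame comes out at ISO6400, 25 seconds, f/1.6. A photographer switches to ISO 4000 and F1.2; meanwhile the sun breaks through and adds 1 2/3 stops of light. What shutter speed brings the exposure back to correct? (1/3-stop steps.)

8 s

Scene light: 1 2/3 stops brighter.
ISO: 6400 → 5000 → 4000 — 2/3 stop lower (darker).
Aperture: f/1.6 → f/1.4 → f/1.2 — 2/3 stop wider (brighter).
Net so far: 1 2/3 stops brighter. Shutter speed: 25 → 20 → 15 → 13 → 10 → 8.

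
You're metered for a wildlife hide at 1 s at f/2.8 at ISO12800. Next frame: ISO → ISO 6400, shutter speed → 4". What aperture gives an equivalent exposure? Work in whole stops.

f/4

ISO: 12800 → 6400 — 1 stop dropped (darker).
Shutter speed: 1 → 2 → 4 — 2 stops slower (brighter).
Net change so far: 1 stop brighter. Offset with the aperture: f/2.8 → f/4.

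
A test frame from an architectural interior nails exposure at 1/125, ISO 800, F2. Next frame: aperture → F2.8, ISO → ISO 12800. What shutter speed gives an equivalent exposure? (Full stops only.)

1/1000s

Aperture: f/2 → f/2.8 — 1 stop stopped down (darker).
ISO: 800 → 1600 → 3200 → 6400 → 12800 — 4 stops raised (brighter).
Net change so far: 3 stops brighter. Offset with the shutter speed: 1/125 → 1/250 → 1/500 → 1/1000.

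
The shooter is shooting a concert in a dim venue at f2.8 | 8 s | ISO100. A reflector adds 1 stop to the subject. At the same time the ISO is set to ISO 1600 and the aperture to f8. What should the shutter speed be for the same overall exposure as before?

Scene light: 1 stop brighter.
ISO: 100 → 200 → 400 → 800 → 1600 — 4 stops higher (brighter).
Aperture: f/2.8 → f/4 → f/5.6 → f/8 — 3 stops stopped down (darker).
Net so far: 2 stops brighter. Shutter speed: 8 → 4 → 2.

2 s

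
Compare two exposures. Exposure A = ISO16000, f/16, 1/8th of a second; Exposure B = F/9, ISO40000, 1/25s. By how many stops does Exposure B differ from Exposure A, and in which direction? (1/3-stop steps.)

1 1/3 stops brighter

Aperture: f/16 → f/14 → f/13 → f/11 → f/10 → f/9 — 1 2/3 stops larger aperture (brighter).
Shutter speed: 1/8 → 1/10 → 1/13 → 1/15 → 1/20 → 1/25 — 1 2/3 stops faster (darker).
ISO: 16000 → 20000 → 25600 → 32000 → 40000 — 1 1/3 stops raised (brighter).
Net: +1 2/3 −1 2/3 +1 1/3 = +1 1/3 stops.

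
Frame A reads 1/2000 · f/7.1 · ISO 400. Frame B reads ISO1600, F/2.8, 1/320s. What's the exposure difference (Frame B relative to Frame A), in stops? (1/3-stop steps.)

Aperture: f/7.1 → f/6.3 → f/5.6 → f/5 → f/4.5 → f/4 → f/3.5 → f/3.2 → f/2.8 — 2 2/3 stops wider (brighter).
Shutter speed: 1/2000 → 1/1600 → 1/1250 → 1/1000 → 1/800 → 1/640 → 1/500 → 1/400 → 1/320 — 2 2/3 stops slower (brighter).
ISO: 400 → 500 → 640 → 800 → 1000 → 1250 → 1600 — 2 stops raised (brighter).
Net: +2 2/3 +2 2/3 +2 = +7 1/3 stops.

7 1/3 stops brighter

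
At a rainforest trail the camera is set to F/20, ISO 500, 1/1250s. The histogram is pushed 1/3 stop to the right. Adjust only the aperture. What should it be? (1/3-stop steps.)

Overexposed by 1/3 stop → need 1/3 stop darker.
Aperture: f/20 → f/22.

f/22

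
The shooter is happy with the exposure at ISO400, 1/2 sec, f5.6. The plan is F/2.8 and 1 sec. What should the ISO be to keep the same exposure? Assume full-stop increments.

Aperture: f/5.6 → f/4 → f/2.8 — 2 stops larger aperture (brighter).
Shutter speed: 1/2 → 1 — 1 stop longer (brighter).
Net change so far: 3 stops brighter. Offset with the ISO: 400 → 200 → 100 → 50.

ISO 50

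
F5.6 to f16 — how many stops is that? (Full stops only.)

f/5.6 → f/8 → f/11 → f/16 — count the steps: 3 stops.

3 stops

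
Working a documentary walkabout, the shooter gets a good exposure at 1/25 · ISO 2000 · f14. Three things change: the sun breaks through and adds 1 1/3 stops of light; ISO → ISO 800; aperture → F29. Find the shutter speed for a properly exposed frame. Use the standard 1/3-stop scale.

1/6s

Scene light: 1 1/3 stops brighter.
ISO: 2000 → 1600 → 1250 → 1000 → 800 — 1 1/3 stops dropped (darker).
Aperture: f/14 → f/16 → f/18 → f/20 → f/22 → f/25 → f/29 — 2 stops stopped down (darker).
Net so far: 2 stops darker. Shutter speed: 1/25 → 1/20 → 1/15 → 1/13 → 1/10 → 1/8 → 1/6.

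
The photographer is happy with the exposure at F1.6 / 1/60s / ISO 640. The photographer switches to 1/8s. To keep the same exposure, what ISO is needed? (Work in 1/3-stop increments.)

ISO 80

Shutter speed: 1/60 → 1/50 → 1/40 → 1/30 → 1/25 → 1/20 → 1/15 → 1/13 → 1/10 → 1/8 — 3 stops longer (brighter).
Need 3 stops darker from the ISO: 640 → 500 → 400 → 320 → 250 → 200 → 160 → 125 → 100 → 80.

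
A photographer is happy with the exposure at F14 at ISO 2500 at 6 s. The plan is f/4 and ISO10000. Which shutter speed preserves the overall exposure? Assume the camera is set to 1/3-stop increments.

1/8s

Aperture: f/14 → f/13 → f/11 → f/10 → f/9 → f/8 → f/7.1 → f/6.3 → f/5.6 → f/5 → f/4.5 → f/4 — 3 2/3 stops larger aperture (brighter).
ISO: 2500 → 3200 → 4000 → 5000 → 6400 → 8000 → 10000 — 2 stops raised (brighter).
Net change so far: 5 2/3 stops brighter. Offset with the shutter speed: 6 → 5 → 4 → 3.2 → 2.5 → 2 → 1.6 → 1.3 → 1 → 0.8 → 0.6 → 0.5 → 0.4 → 0.3 → 1/4 → 1/5 → 1/6 → 1/8.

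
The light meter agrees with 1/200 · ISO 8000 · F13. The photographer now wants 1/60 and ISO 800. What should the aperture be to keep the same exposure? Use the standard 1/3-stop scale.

f/7.1

Shutter speed: 1/200 → 1/160 → 1/125 → 1/100 → 1/80 → 1/60 — 1 2/3 stops longer (brighter).
ISO: 8000 → 6400 → 5000 → 4000 → 3200 → 2500 → 2000 → 1600 → 1250 → 1000 → 800 — 3 1/3 stops dropped (darker).
Net change so far: 1 2/3 stops darker. Offset with the aperture: f/13 → f/11 → f/10 → f/9 → f/8 → f/7.1.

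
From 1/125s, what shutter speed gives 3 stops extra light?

Shutter speed: 1/125 → 1/60 → 1/30 → 1/15 — 3 stops longer (brighter).

1/15s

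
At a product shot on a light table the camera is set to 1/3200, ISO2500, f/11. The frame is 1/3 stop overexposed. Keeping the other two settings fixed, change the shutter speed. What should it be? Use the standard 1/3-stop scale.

Overexposed by 1/3 stop → need 1/3 stop darker.
Shutter speed: 1/3200 → 1/4000.

1/4000s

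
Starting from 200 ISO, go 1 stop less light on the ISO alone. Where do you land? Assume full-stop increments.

ISO 100

ISO: 200 → 100 — 1 stop dropped (darker).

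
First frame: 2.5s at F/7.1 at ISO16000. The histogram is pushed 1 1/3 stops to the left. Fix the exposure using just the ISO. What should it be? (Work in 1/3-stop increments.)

ISO 40000

Underexposed by 1 1/3 stops → need 1 1/3 stops brighter.
ISO: 16000 → 20000 → 25600 → 32000 → 40000.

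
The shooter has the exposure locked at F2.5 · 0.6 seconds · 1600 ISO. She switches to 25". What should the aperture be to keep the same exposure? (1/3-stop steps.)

Shutter speed: 0.6 → 0.8 → 1 → 1.3 → 1.6 → 2 → 2.5 → 3.2 → 4 → 5 → 6 → 8 → 10 → 13 → 15 → 20 → 25 — 5 1/3 stops slower (brighter).
Need 5 1/3 stops darker from the aperture: f/2.5 → f/2.8 → f/3.2 → f/3.5 → f/4 → f/4.5 → f/5 → f/5.6 → f/6.3 → f/7.1 → f/8 → f/9 → f/10 → f/11 → f/13 → f/14 → f/16.

f/16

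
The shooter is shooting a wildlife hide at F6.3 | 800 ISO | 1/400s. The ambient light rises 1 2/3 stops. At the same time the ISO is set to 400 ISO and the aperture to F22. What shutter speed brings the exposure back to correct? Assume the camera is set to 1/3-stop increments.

1/50s

Scene light: 1 2/3 stops brighter.
ISO: 800 → 640 → 500 → 400 — 1 stop lower (darker).
Aperture: f/6.3 → f/7.1 → f/8 → f/9 → f/10 → f/11 → f/13 → f/14 → f/16 → f/18 → f/20 → f/22 — 3 2/3 stops stopped down (darker).
Net so far: 3 stops darker. Shutter speed: 1/400 → 1/320 → 1/250 → 1/200 → 1/160 → 1/125 → 1/100 → 1/80 → 1/60 → 1/50.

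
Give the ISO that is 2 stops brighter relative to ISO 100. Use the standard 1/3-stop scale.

ISO 400

ISO: 100 → 125 → 160 → 200 → 250 → 320 → 400 — 2 stops raised (brighter).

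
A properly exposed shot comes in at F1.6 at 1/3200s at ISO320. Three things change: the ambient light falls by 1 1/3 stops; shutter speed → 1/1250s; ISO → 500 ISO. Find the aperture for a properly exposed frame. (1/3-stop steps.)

Scene light: 1 1/3 stops darker.
Shutter speed: 1/3200 → 1/2500 → 1/2000 → 1/1600 → 1/1250 — 1 1/3 stops longer (brighter).
ISO: 320 → 400 → 500 — 2/3 stop raised (brighter).
Net so far: 2/3 stop brighter. Aperture: f/1.6 → f/1.8 → f/2.

f/2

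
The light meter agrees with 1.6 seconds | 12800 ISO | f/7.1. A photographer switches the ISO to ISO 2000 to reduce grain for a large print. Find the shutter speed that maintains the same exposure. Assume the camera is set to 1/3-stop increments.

10 s

ISO: 12800 → 10000 → 8000 → 6400 → 5000 → 4000 → 3200 → 2500 → 2000 — 2 2/3 stops dropped (darker).
Need 2 2/3 stops brighter from the shutter speed: 1.6 → 2 → 2.5 → 3.2 → 4 → 5 → 6 → 8 → 10.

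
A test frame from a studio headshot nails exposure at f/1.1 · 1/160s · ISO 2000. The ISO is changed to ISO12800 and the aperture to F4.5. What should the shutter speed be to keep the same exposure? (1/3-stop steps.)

1/60s

ISO: 2000 → 2500 → 3200 → 4000 → 5000 → 6400 → 8000 → 10000 → 12800 — 2 2/3 stops higher (brighter).
Aperture: f/1.1 → f/1.2 → f/1.4 → f/1.6 → f/1.8 → f/2 → f/2.2 → f/2.5 → f/2.8 → f/3.2 → f/3.5 → f/4 → f/4.5 — 4 stops narrower (darker).
Net change so far: 1 1/3 stops darker. Offset with the shutter speed: 1/160 → 1/125 → 1/100 → 1/80 → 1/60.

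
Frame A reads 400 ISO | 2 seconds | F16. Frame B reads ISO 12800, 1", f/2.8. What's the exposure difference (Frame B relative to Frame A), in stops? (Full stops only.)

9 stops brighter

Aperture: f/16 → f/11 → f/8 → f/5.6 → f/4 → f/2.8 — 5 stops wider (brighter).
Shutter speed: 2 → 1 — 1 stop shorter (darker).
ISO: 400 → 800 → 1600 → 3200 → 6400 → 12800 — 5 stops raised (brighter).
Net: +5 −1 +5 = +9 stops.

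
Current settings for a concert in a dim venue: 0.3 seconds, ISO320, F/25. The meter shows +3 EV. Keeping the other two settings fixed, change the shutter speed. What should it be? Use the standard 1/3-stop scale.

1/25s

Overexposed by 3 stops → need 3 stops darker.
Shutter speed: 0.3 → 1/4 → 1/5 → 1/6 → 1/8 → 1/10 → 1/13 → 1/15 → 1/20 → 1/25.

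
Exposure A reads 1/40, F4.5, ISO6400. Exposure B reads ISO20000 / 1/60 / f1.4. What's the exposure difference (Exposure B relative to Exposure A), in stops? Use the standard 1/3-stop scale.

Aperture: f/4.5 → f/4 → f/3.5 → f/3.2 → f/2.8 → f/2.5 → f/2.2 → f/2 → f/1.8 → f/1.6 → f/1.4 — 3 1/3 stops larger aperture (brighter).
Shutter speed: 1/40 → 1/50 → 1/60 — 2/3 stop shorter (darker).
ISO: 6400 → 8000 → 10000 → 12800 → 16000 → 20000 — 1 2/3 stops higher (brighter).
Net: +3 1/3 −2/3 +1 2/3 = +4 1/3 stops.

4 1/3 stops brighter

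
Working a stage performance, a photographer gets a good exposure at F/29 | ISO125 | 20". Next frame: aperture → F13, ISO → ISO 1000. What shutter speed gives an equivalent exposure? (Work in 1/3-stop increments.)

Aperture: f/29 → f/25 → f/22 → f/20 → f/18 → f/16 → f/14 → f/13 — 2 1/3 stops wider (brighter).
ISO: 125 → 160 → 200 → 250 → 320 → 400 → 500 → 640 → 800 → 1000 — 3 stops higher (brighter).
Net change so far: 5 1/3 stops brighter. Offset with the shutter speed: 20 → 15 → 13 → 10 → 8 → 6 → 5 → 4 → 3.2 → 2.5 → 2 → 1.6 → 1.3 → 1 → 0.8 → 0.6 → 0.5.

0.5 s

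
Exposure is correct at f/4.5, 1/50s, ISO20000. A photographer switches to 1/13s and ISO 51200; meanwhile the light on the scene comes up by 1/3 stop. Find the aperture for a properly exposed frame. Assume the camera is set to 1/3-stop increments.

Scene light: 1/3 stop brighter.
Shutter speed: 1/50 → 1/40 → 1/30 → 1/25 → 1/20 → 1/15 → 1/13 — 2 stops slower (brighter).
ISO: 20000 → 25600 → 32000 → 40000 → 51200 — 1 1/3 stops raised (brighter).
Net so far: 3 2/3 stops brighter. Aperture: f/4.5 → f/5 → f/5.6 → f/6.3 → f/7.1 → f/8 → f/9 → f/10 → f/11 → f/13 → f/14 → f/16.

f/16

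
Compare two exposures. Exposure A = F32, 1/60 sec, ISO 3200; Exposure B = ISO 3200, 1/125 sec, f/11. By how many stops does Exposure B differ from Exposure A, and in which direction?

2 stops brighter

Aperture: f/32 → f/22 → f/16 → f/11 — 3 stops larger aperture (brighter).
Shutter speed: 1/60 → 1/125 — 1 stop shorter (darker).
ISO: unchanged.
Net: +3 −1 = +2 stops.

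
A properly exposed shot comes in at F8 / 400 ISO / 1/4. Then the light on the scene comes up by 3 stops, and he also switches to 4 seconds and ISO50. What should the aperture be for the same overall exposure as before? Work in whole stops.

f/32

Scene light: 3 stops brighter.
Shutter speed: 1/4 → 1/2 → 1 → 2 → 4 — 4 stops slower (brighter).
ISO: 400 → 200 → 100 → 50 — 3 stops lower (darker).
Net so far: 4 stops brighter. Aperture: f/8 → f/11 → f/16 → f/22 → f/32.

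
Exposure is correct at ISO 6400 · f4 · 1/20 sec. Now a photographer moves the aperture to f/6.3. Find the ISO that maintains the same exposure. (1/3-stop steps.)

Aperture: f/4 → f/4.5 → f/5 → f/5.6 → f/6.3 — 1 1/3 stops stopped down (darker).
Need 1 1/3 stops brighter from the ISO: 6400 → 8000 → 10000 → 12800 → 16000.

ISO 16000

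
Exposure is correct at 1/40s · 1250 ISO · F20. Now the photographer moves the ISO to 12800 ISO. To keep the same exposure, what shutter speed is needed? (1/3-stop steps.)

ISO: 1250 → 1600 → 2000 → 2500 → 3200 → 4000 → 5000 → 6400 → 8000 → 10000 → 12800 — 3 1/3 stops raised (brighter).
Need 3 1/3 stops darker from the shutter speed: 1/40 → 1/50 → 1/60 → 1/80 → 1/100 → 1/125 → 1/160 → 1/200 → 1/250 → 1/320 → 1/400.

1/400s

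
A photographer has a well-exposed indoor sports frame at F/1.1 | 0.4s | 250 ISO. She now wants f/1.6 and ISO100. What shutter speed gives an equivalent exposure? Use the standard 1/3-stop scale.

Aperture: f/1.1 → f/1.2 → f/1.4 → f/1.6 — 1 stop smaller aperture (darker).
ISO: 250 → 200 → 160 → 125 → 100 — 1 1/3 stops dropped (darker).
Net change so far: 2 1/3 stops darker. Offset with the shutter speed: 0.4 → 0.5 → 0.6 → 0.8 → 1 → 1.3 → 1.6 → 2.

2 s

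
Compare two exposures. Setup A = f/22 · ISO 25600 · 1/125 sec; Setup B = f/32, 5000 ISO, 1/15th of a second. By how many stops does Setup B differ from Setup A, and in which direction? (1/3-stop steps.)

1/3 stop darker

Aperture: f/22 → f/25 → f/29 → f/32 — 1 stop stopped down (darker).
Shutter speed: 1/125 → 1/100 → 1/80 → 1/60 → 1/50 → 1/40 → 1/30 → 1/25 → 1/20 → 1/15 — 3 stops longer (brighter).
ISO: 25600 → 20000 → 16000 → 12800 → 10000 → 8000 → 6400 → 5000 — 2 1/3 stops lower (darker).
Net: −1 +3 −2 1/3 = −1/3 stops.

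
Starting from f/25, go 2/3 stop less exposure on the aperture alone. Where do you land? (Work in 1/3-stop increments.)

f/32

Aperture: f/25 → f/29 → f/32 — 2/3 stop smaller aperture (darker).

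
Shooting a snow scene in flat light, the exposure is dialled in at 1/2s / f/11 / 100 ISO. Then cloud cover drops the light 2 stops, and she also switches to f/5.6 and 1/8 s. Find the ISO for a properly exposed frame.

ISO 400

Scene light: 2 stops darker.
Aperture: f/11 → f/8 → f/5.6 — 2 stops larger aperture (brighter).
Shutter speed: 1/2 → 1/4 → 1/8 — 2 stops shorter (darker).
Net so far: 2 stops darker. ISO: 100 → 200 → 400.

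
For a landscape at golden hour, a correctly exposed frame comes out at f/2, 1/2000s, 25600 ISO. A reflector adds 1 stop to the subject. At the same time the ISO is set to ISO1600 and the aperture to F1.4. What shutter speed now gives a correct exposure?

1/500s

Scene light: 1 stop brighter.
ISO: 25600 → 12800 → 6400 → 3200 → 1600 — 4 stops dropped (darker).
Aperture: f/2 → f/1.4 — 1 stop wider (brighter).
Net so far: 2 stops darker. Shutter speed: 1/2000 → 1/1000 → 1/500.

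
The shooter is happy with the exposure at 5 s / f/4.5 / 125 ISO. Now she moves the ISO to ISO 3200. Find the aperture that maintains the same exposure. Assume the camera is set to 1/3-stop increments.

f/22

ISO: 125 → 160 → 200 → 250 → 320 → 400 → 500 → 640 → 800 → 1000 → 1250 → 1600 → 2000 → 2500 → 3200 — 4 2/3 stops higher (brighter).
Need 4 2/3 stops darker from the aperture: f/4.5 → f/5 → f/5.6 → f/6.3 → f/7.1 → f/8 → f/9 → f/10 → f/11 → f/13 → f/14 → f/16 → f/18 → f/20 → f/22.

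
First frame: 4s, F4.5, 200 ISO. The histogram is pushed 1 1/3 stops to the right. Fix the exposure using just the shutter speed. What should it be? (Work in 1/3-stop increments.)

Overexposed by 1 1/3 stops → need 1 1/3 stops darker.
Shutter speed: 4 → 3.2 → 2.5 → 2 → 1.6.

1.6 s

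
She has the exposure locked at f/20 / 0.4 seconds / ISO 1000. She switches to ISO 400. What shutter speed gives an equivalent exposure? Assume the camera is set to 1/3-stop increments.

1 s

ISO: 1000 → 800 → 640 → 500 → 400 — 1 1/3 stops dropped (darker).
Need 1 1/3 stops brighter from the shutter speed: 0.4 → 0.5 → 0.6 → 0.8 → 1.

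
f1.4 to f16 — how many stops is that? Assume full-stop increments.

7 stops

f/1.4 → f/2 → f/2.8 → f/4 → f/5.6 → f/8 → f/11 → f/16 — count the steps: 7 stops.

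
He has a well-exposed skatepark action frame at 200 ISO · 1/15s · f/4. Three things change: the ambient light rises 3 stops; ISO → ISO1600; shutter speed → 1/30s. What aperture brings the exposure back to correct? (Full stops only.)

f/22

Scene light: 3 stops brighter.
ISO: 200 → 400 → 800 → 1600 — 3 stops raised (brighter).
Shutter speed: 1/15 → 1/30 — 1 stop faster (darker).
Net so far: 5 stops brighter. Aperture: f/4 → f/5.6 → f/8 → f/11 → f/16 → f/22.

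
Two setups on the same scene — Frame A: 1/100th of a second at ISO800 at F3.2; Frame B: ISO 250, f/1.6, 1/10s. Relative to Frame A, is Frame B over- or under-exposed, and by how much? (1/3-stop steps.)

Aperture: f/3.2 → f/2.8 → f/2.5 → f/2.2 → f/2 → f/1.8 → f/1.6 — 2 stops opened up (brighter).
Shutter speed: 1/100 → 1/80 → 1/60 → 1/50 → 1/40 → 1/30 → 1/25 → 1/20 → 1/15 → 1/13 → 1/10 — 3 1/3 stops slower (brighter).
ISO: 800 → 640 → 500 → 400 → 320 → 250 — 1 2/3 stops dropped (darker).
Net: +2 +3 1/3 −1 2/3 = +3 2/3 stops.

3 2/3 stops brighter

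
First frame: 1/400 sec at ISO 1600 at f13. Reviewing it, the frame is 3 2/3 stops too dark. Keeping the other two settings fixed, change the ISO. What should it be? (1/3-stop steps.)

Underexposed by 3 2/3 stops → need 3 2/3 stops brighter.
ISO: 1600 → 2000 → 2500 → 3200 → 4000 → 5000 → 6400 → 8000 → 10000 → 12800 → 16000 → 20000.

ISO 20000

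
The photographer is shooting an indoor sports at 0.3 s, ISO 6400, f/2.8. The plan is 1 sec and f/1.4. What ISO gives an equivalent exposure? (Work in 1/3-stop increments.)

ISO 500

Shutter speed: 0.3 → 0.4 → 0.5 → 0.6 → 0.8 → 1 — 1 2/3 stops longer (brighter).
Aperture: f/2.8 → f/2.5 → f/2.2 → f/2 → f/1.8 → f/1.6 → f/1.4 — 2 stops larger aperture (brighter).
Net change so far: 3 2/3 stops brighter. Offset with the ISO: 6400 → 5000 → 4000 → 3200 → 2500 → 2000 → 1600 → 1250 → 1000 → 800 → 640 → 500.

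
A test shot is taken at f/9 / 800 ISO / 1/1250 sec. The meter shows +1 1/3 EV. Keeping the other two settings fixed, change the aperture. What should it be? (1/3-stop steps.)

f/14

Overexposed by 1 1/3 stops → need 1 1/3 stops darker.
Aperture: f/9 → f/10 → f/11 → f/13 → f/14.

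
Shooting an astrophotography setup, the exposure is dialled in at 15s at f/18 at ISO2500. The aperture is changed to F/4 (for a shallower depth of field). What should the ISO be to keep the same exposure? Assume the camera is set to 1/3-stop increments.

Aperture: f/18 → f/16 → f/14 → f/13 → f/11 → f/10 → f/9 → f/8 → f/7.1 → f/6.3 → f/5.6 → f/5 → f/4.5 → f/4 — 4 1/3 stops larger aperture (brighter).
Need 4 1/3 stops darker from the ISO: 2500 → 2000 → 1600 → 1250 → 1000 → 800 → 640 → 500 → 400 → 320 → 250 → 200 → 160 → 125.

ISO 125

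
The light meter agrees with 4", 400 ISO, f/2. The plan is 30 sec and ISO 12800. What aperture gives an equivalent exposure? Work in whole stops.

Shutter speed: 4 → 8 → 15 → 30 — 3 stops longer (brighter).
ISO: 400 → 800 → 1600 → 3200 → 6400 → 12800 — 5 stops raised (brighter).
Net change so far: 8 stops brighter. Offset with the aperture: f/2 → f/2.8 → f/4 → f/5.6 → f/8 → f/11 → f/16 → f/22 → f/32.

f/32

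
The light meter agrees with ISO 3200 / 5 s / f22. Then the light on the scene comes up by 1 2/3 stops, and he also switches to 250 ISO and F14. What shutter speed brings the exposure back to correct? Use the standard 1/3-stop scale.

Scene light: 1 2/3 stops brighter.
ISO: 3200 → 2500 → 2000 → 1600 → 1250 → 1000 → 800 → 640 → 500 → 400 → 320 → 250 — 3 2/3 stops lower (darker).
Aperture: f/22 → f/20 → f/18 → f/16 → f/14 — 1 1/3 stops wider (brighter).
Net so far: 2/3 stop darker. Shutter speed: 5 → 6 → 8.

8 s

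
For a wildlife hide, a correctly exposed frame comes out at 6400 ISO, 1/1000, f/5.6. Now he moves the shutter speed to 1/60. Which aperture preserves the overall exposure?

Shutter speed: 1/1000 → 1/500 → 1/250 → 1/125 → 1/60 — 4 stops longer (brighter).
Need 4 stops darker from the aperture: f/5.6 → f/8 → f/11 → f/16 → f/22.

f/22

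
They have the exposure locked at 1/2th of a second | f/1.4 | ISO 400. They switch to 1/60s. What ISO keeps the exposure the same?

Shutter speed: 1/2 → 1/4 → 1/8 → 1/15 → 1/30 → 1/60 — 5 stops faster (darker).
Need 5 stops brighter from the ISO: 400 → 800 → 1600 → 3200 → 6400 → 12800.

ISO 12800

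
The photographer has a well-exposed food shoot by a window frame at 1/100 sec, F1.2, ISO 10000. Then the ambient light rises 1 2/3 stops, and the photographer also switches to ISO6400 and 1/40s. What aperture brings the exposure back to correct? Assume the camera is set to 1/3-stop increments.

f/2.8

Scene light: 1 2/3 stops brighter.
ISO: 10000 → 8000 → 6400 — 2/3 stop lower (darker).
Shutter speed: 1/100 → 1/80 → 1/60 → 1/50 → 1/40 — 1 1/3 stops slower (brighter).
Net so far: 2 1/3 stops brighter. Aperture: f/1.2 → f/1.4 → f/1.6 → f/1.8 → f/2 → f/2.2 → f/2.5 → f/2.8.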